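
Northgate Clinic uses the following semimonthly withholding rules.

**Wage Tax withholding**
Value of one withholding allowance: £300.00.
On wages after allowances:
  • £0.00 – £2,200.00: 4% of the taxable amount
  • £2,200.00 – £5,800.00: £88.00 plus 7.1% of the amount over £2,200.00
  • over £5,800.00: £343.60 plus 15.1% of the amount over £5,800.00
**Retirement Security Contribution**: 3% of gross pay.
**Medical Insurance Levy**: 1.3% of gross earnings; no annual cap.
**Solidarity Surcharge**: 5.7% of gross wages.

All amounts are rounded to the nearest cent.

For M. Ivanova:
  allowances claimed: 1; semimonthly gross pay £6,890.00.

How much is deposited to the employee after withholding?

Wage Tax: taxable = £6,890.00 − 1×£300.00 = £6,590.00
  £343.60 + 15.1% × (£6,590.00 − £5,800.00) = £343.60 + 15.1% × £790.00 = £462.89
Retirement Security Contribution: 3% × £6,890.00 = £206.70
Medical Insurance Levy: 1.3% × £6,890.00 = £89.57
Solidarity Surcharge: 5.7% × £6,890.00 = £392.73
Total withheld: £462.89 + £206.70 + £89.57 + £392.73 = £1,151.89
Net pay: £6,890.00 − £1,151.89 = £5,738.11

£5,738.11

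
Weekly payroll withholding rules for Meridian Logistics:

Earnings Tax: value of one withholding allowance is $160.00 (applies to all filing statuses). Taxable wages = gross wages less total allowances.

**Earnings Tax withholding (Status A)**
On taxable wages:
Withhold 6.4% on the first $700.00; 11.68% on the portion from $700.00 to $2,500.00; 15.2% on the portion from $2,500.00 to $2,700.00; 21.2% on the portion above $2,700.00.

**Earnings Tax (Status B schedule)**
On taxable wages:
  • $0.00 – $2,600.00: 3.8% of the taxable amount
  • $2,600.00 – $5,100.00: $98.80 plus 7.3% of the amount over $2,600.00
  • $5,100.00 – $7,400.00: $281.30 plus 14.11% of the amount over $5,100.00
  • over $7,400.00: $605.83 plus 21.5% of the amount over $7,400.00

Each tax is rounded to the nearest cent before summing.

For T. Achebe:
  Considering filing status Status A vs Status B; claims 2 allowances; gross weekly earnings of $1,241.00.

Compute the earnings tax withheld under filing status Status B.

$35.00

Earnings Tax (Status B): taxable = $1,241.00 − 2×$160.00 = $921.00
  3.8% × $921.00 = $35.00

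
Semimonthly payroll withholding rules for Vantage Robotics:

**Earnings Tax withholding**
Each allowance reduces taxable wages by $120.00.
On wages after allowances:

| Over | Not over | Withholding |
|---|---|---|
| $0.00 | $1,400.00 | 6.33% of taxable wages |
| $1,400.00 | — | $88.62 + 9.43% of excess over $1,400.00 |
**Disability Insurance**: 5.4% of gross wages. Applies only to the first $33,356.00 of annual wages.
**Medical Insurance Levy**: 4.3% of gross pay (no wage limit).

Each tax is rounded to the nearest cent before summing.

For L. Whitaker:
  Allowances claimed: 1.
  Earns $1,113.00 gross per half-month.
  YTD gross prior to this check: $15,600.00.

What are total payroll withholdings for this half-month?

$170.82

Earnings Tax: taxable = $1,113.00 − 1×$120.00 = $993.00
  6.33% × $993.00 = $62.86
Disability Insurance: 5.4% × $1,113.00 = $60.10
Medical Insurance Levy: 4.3% × $1,113.00 = $47.86
Total: $62.86 + $60.10 + $47.86 = $170.82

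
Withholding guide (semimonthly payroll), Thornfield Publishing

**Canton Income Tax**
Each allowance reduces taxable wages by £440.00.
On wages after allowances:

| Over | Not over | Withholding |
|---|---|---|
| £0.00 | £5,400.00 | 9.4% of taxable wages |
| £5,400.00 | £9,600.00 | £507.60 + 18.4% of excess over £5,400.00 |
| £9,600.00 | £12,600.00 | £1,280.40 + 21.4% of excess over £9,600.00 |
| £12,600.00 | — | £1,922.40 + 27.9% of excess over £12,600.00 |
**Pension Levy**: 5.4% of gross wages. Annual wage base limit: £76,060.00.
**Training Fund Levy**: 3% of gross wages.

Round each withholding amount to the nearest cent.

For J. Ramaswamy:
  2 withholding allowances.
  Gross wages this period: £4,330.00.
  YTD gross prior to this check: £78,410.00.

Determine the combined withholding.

£454.20

Canton Income Tax: taxable = £4,330.00 − 2×£440.00 = £3,450.00
  9.4% × £3,450.00 = £324.30
Pension Levy: YTD £78,410.00 ≥ cap £76,060.00 → £0.00
Training Fund Levy: 3% × £4,330.00 = £129.90
Total: £324.30 + £0.00 + £129.90 = £454.20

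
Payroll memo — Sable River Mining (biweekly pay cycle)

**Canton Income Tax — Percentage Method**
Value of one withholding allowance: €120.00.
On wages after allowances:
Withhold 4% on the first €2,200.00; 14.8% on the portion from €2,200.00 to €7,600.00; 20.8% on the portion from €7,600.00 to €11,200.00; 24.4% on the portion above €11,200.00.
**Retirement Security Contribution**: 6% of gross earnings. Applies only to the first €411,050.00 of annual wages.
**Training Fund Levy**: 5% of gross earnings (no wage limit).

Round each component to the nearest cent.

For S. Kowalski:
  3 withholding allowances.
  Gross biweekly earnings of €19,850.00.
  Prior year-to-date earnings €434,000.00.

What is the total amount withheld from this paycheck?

Canton Income Tax: taxable = €19,850.00 − 3×€120.00 = €19,490.00
  €1,636.00 + 24.4% × (€19,490.00 − €11,200.00) = €1,636.00 + 24.4% × €8,290.00 = €3,658.76
Retirement Security Contribution: YTD €434,000.00 ≥ cap €411,050.00 → €0.00
Training Fund Levy: 5% × €19,850.00 = €992.50
Total: €3,658.76 + €0.00 + €992.50 = €4,651.26

€4,651.26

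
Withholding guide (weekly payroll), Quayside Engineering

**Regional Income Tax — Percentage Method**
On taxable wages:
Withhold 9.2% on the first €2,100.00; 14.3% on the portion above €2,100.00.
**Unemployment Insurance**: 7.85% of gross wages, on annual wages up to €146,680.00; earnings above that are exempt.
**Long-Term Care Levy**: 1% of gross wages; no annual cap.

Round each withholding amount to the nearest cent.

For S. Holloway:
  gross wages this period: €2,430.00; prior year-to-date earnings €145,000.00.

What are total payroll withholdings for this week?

€396.57

Regional Income Tax: taxable = €2,430.00
  €193.20 + 14.3% × (€2,430.00 − €2,100.00) = €193.20 + 14.3% × €330.00 = €240.39
Unemployment Insurance: cap €146,680.00 − YTD €145,000.00 = €1,680.00 subject; 7.85% × €1,680.00 = €131.88
Long-Term Care Levy: 1% × €2,430.00 = €24.30
Total: €240.39 + €131.88 + €24.30 = €396.57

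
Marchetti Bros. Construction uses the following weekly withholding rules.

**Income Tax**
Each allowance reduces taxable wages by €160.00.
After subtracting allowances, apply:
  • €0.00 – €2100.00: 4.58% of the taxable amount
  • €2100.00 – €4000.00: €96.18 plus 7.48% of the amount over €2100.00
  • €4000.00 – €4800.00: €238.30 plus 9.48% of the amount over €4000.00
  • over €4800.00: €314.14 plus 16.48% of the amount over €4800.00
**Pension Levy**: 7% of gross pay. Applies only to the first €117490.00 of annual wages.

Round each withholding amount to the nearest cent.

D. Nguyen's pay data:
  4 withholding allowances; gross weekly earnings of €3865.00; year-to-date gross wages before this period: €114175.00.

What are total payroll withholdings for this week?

€412.38

Income Tax: taxable = €3865.00 − 4×€160.00 = €3225.00
  €96.18 + 7.48% × (€3225.00 − €2100.00) = €96.18 + 7.48% × €1125.00 = €180.33
Pension Levy: cap €117490.00 − YTD €114175.00 = €3315.00 subject; 7% × €3315.00 = €232.05
Total: €180.33 + €232.05 = €412.38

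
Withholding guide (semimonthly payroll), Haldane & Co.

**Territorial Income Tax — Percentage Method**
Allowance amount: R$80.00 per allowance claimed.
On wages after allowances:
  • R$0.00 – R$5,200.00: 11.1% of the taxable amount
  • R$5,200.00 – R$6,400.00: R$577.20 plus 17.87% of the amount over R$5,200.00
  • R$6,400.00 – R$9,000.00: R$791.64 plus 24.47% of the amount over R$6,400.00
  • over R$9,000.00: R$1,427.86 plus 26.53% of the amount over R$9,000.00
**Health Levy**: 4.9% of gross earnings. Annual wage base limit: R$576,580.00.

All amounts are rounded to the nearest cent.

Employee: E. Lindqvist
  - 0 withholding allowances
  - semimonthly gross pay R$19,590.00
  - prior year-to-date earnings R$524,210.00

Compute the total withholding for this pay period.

Territorial Income Tax: taxable = R$19,590.00
  R$1,427.86 + 26.53% × (R$19,590.00 − R$9,000.00) = R$1,427.86 + 26.53% × R$10,590.00 = R$4,237.39
Health Levy: 4.9% × R$19,590.00 = R$959.91
Total: R$4,237.39 + R$959.91 = R$5,197.30

R$5,197.30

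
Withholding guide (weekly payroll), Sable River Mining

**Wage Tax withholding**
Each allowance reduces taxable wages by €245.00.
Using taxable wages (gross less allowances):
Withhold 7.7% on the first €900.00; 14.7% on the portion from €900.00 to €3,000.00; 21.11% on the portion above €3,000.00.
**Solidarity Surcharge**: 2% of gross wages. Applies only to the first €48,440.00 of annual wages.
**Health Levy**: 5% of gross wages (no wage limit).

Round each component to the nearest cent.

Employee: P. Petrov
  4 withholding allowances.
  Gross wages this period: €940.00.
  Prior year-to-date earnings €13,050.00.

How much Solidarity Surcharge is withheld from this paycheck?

€18.80

Solidarity Surcharge: 2% × €940.00 = €18.80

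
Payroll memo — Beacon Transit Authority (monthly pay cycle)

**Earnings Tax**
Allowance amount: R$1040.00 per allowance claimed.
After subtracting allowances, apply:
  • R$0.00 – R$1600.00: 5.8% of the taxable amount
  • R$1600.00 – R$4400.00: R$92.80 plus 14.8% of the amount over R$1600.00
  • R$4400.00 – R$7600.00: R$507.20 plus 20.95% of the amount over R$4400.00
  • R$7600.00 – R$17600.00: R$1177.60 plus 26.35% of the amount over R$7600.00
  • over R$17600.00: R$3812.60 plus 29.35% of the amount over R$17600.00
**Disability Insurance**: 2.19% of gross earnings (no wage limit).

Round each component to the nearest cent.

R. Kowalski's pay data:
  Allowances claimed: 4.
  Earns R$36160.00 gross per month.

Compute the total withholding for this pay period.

R$8830.90

Earnings Tax: taxable = R$36160.00 − 4×R$1040.00 = R$32000.00
  R$3812.60 + 29.35% × (R$32000.00 − R$17600.00) = R$3812.60 + 29.35% × R$14400.00 = R$8039.00
Disability Insurance: 2.19% × R$36160.00 = R$791.90
Total: R$8039.00 + R$791.90 = R$8830.90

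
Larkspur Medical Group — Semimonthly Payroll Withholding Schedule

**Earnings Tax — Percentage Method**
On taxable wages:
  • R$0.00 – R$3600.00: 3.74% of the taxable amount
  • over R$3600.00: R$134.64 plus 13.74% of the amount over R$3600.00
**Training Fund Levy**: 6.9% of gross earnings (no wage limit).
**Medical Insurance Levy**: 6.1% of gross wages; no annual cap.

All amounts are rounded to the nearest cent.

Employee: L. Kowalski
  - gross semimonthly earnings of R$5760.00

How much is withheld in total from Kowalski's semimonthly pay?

Earnings Tax: taxable = R$5760.00
  R$134.64 + 13.74% × (R$5760.00 − R$3600.00) = R$134.64 + 13.74% × R$2160.00 = R$431.42
Training Fund Levy: 6.9% × R$5760.00 = R$397.44
Medical Insurance Levy: 6.1% × R$5760.00 = R$351.36
Total: R$431.42 + R$397.44 + R$351.36 = R$1180.22

R$1180.22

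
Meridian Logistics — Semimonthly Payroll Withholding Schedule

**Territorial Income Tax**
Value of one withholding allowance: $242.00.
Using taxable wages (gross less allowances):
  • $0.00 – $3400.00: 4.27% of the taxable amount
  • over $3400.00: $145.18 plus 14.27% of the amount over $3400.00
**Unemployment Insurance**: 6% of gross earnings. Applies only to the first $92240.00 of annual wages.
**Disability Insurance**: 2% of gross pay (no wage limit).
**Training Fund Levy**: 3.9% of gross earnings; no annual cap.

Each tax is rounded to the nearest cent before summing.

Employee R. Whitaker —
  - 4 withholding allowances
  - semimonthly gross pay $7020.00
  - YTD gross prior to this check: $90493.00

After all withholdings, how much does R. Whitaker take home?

$5977.38

Territorial Income Tax: taxable = $7020.00 − 4×$242.00 = $6052.00
  $145.18 + 14.27% × ($6052.00 − $3400.00) = $145.18 + 14.27% × $2652.00 = $523.62
Unemployment Insurance: cap $92240.00 − YTD $90493.00 = $1747.00 subject; 6% × $1747.00 = $104.82
Disability Insurance: 2% × $7020.00 = $140.40
Training Fund Levy: 3.9% × $7020.00 = $273.78
Total withheld: $523.62 + $104.82 + $140.40 + $273.78 = $1042.62
Net pay: $7020.00 − $1042.62 = $5977.38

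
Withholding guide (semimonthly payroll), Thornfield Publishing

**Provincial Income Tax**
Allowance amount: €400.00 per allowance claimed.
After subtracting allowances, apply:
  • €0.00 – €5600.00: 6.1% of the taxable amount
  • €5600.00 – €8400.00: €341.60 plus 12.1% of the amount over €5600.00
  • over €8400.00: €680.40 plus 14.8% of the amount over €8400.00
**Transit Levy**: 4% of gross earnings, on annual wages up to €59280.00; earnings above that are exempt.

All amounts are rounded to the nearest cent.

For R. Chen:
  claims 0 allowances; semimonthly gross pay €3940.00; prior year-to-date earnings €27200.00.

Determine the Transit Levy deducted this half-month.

Transit Levy: 4% × €3940.00 = €157.60

€157.60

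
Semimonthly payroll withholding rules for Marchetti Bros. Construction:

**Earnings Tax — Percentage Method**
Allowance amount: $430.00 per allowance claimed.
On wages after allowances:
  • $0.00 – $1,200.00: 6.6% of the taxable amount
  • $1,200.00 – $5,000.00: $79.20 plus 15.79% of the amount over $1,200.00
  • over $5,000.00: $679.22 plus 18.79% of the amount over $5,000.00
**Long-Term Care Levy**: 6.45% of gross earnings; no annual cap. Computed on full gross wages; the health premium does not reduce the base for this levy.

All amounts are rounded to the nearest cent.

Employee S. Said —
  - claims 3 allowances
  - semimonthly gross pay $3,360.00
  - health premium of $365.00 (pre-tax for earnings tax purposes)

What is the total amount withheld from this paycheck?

$375.66

Earnings Tax: taxable = $3,360.00 − $365.00 − 3×$430.00 = $1,705.00
  $79.20 + 15.79% × ($1,705.00 − $1,200.00) = $79.20 + 15.79% × $505.00 = $158.94
Long-Term Care Levy: 6.45% × $3,360.00 = $216.72
Total: $158.94 + $216.72 = $375.66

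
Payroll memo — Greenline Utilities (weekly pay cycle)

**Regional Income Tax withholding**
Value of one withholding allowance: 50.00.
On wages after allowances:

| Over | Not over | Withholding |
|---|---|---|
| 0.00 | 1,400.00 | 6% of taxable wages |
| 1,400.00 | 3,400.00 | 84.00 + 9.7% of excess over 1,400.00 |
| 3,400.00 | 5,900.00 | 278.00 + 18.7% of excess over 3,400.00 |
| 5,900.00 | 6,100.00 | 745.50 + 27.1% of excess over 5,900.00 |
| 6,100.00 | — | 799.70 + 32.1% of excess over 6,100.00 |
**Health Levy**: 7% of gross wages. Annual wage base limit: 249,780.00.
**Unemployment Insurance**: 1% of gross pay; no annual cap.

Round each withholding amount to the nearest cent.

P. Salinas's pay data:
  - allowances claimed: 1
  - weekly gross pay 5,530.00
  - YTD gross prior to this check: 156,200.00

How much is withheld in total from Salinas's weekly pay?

1,109.36

Regional Income Tax: taxable = 5,530.00 − 1×50.00 = 5,480.00
  278.00 + 18.7% × (5,480.00 − 3,400.00) = 278.00 + 18.7% × 2,080.00 = 666.96
Health Levy: 7% × 5,530.00 = 387.10
Unemployment Insurance: 1% × 5,530.00 = 55.30
Total: 666.96 + 387.10 + 55.30 = 1,109.36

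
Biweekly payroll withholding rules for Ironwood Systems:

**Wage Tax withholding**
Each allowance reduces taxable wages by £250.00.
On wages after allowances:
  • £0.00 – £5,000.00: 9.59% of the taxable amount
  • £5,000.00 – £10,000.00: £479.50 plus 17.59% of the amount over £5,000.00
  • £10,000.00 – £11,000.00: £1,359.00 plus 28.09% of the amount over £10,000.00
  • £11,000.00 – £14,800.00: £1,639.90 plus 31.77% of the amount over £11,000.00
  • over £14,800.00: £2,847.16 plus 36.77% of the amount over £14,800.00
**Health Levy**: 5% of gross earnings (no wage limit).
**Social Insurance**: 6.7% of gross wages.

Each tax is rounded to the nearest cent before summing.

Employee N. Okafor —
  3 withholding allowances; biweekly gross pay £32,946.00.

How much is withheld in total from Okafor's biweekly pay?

£13,098.35

Wage Tax: taxable = £32,946.00 − 3×£250.00 = £32,196.00
  £2,847.16 + 36.77% × (£32,196.00 − £14,800.00) = £2,847.16 + 36.77% × £17,396.00 = £9,243.67
Health Levy: 5% × £32,946.00 = £1,647.30
Social Insurance: 6.7% × £32,946.00 = £2,207.38
Total: £9,243.67 + £1,647.30 + £2,207.38 = £13,098.35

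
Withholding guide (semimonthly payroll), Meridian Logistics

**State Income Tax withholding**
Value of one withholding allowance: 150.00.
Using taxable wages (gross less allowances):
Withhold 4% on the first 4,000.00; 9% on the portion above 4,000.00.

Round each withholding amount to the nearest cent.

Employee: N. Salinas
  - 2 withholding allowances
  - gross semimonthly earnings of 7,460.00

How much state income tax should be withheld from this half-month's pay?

State Income Tax: taxable = 7,460.00 − 2×150.00 = 7,160.00
  160.00 + 9% × (7,160.00 − 4,000.00) = 160.00 + 9% × 3,160.00 = 444.40

444.40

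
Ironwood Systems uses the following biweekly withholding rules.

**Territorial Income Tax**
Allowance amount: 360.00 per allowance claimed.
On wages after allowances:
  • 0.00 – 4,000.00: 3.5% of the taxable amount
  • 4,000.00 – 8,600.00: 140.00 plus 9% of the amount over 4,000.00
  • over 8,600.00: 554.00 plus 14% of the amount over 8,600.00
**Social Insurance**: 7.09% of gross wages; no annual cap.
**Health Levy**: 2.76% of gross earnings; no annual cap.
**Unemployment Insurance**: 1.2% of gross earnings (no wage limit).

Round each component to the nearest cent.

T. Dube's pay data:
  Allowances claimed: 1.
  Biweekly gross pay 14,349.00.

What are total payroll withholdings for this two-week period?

2,894.02

Territorial Income Tax: taxable = 14,349.00 − 1×360.00 = 13,989.00
  554.00 + 14% × (13,989.00 − 8,600.00) = 554.00 + 14% × 5,389.00 = 1,308.46
Social Insurance: 7.09% × 14,349.00 = 1,017.34
Health Levy: 2.76% × 14,349.00 = 396.03
Unemployment Insurance: 1.2% × 14,349.00 = 172.19
Total: 1,308.46 + 1,017.34 + 396.03 + 172.19 = 2,894.02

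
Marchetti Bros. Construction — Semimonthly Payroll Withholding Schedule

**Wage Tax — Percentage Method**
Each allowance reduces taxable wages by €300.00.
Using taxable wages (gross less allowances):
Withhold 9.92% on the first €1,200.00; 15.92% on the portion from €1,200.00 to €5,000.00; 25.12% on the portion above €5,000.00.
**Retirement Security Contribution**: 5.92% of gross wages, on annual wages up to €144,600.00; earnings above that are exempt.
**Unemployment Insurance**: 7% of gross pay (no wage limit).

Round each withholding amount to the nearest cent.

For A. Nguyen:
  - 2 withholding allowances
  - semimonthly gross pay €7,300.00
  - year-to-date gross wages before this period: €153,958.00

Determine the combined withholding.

Wage Tax: taxable = €7,300.00 − 2×€300.00 = €6,700.00
  €724.00 + 25.12% × (€6,700.00 − €5,000.00) = €724.00 + 25.12% × €1,700.00 = €1,151.04
Retirement Security Contribution: YTD €153,958.00 ≥ cap €144,600.00 → €0.00
Unemployment Insurance: 7% × €7,300.00 = €511.00
Total: €1,151.04 + €0.00 + €511.00 = €1,662.04

€1,662.04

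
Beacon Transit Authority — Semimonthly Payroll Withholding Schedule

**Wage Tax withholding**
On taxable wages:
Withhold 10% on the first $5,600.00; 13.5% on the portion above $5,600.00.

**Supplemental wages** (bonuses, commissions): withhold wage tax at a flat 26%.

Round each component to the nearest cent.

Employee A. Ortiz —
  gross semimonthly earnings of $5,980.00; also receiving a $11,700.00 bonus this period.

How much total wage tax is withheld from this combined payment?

$3,653.30

Wage Tax: taxable = $5,980.00
  $560.00 + 13.5% × ($5,980.00 − $5,600.00) = $560.00 + 13.5% × $380.00 = $611.30
Supplemental (26% flat on bonus): 26% × $11,700.00 = $3,042.00
Total wage tax: $611.30 + $3,042.00 = $3,653.30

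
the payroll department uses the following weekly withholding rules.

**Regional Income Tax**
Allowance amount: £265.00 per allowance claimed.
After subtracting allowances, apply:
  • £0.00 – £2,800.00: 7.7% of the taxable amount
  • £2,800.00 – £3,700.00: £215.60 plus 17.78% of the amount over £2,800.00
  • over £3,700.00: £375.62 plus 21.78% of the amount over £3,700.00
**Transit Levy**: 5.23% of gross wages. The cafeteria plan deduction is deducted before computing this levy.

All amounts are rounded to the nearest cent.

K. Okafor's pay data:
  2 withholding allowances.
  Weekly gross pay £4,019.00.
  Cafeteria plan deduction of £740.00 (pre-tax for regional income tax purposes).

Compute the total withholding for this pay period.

£383.16

Regional Income Tax: taxable = £4,019.00 − £740.00 − 2×£265.00 = £2,749.00
  7.7% × £2,749.00 = £211.67
Transit Levy: 5.23% × £3,279.00 = £171.49
Total: £211.67 + £171.49 = £383.16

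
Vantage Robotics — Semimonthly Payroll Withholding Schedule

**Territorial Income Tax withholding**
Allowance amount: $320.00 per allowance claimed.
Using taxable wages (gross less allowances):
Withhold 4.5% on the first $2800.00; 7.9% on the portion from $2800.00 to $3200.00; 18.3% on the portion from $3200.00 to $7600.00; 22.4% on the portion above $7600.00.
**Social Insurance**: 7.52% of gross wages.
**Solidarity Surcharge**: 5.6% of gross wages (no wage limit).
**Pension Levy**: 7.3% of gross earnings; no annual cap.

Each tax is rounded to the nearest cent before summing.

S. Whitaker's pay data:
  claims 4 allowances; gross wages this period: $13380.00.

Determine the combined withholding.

$4703.00

Territorial Income Tax: taxable = $13380.00 − 4×$320.00 = $12100.00
  $962.80 + 22.4% × ($12100.00 − $7600.00) = $962.80 + 22.4% × $4500.00 = $1970.80
Social Insurance: 7.52% × $13380.00 = $1006.18
Solidarity Surcharge: 5.6% × $13380.00 = $749.28
Pension Levy: 7.3% × $13380.00 = $976.74
Total: $1970.80 + $1006.18 + $749.28 + $976.74 = $4703.00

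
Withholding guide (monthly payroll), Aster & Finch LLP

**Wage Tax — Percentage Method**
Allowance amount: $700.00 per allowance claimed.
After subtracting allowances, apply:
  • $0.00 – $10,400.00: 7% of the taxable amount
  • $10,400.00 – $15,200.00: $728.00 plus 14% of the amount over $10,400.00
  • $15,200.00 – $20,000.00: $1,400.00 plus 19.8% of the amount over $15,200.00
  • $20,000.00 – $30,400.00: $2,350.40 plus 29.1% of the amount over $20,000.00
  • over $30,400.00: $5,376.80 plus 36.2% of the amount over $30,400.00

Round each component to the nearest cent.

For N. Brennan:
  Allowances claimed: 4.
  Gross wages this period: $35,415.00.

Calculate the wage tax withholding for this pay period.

$6,178.63

Wage Tax: taxable = $35,415.00 − 4×$700.00 = $32,615.00
  $5,376.80 + 36.2% × ($32,615.00 − $30,400.00) = $5,376.80 + 36.2% × $2,215.00 = $6,178.63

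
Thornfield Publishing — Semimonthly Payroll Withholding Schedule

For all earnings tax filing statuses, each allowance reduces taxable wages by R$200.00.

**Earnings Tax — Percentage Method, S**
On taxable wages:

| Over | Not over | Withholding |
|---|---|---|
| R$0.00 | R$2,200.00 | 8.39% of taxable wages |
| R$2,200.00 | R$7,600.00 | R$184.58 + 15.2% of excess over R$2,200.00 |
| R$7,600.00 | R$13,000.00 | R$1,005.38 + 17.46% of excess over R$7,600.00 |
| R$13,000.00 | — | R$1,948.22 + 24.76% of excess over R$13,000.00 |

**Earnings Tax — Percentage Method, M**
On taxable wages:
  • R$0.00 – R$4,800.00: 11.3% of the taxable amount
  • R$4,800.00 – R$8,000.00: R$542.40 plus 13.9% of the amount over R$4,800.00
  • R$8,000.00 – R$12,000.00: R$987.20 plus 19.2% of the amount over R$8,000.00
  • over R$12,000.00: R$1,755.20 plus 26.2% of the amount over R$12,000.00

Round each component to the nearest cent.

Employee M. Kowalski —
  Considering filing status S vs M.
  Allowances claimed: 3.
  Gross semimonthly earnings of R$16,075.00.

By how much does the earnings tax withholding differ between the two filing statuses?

R$104.62

Earnings Tax (S): taxable = R$16,075.00 − 3×R$200.00 = R$15,475.00
  R$1,948.22 + 24.76% × (R$15,475.00 − R$13,000.00) = R$1,948.22 + 24.76% × R$2,475.00 = R$2,561.03
Earnings Tax (M): taxable = R$16,075.00 − 3×R$200.00 = R$15,475.00
  R$1,755.20 + 26.2% × (R$15,475.00 − R$12,000.00) = R$1,755.20 + 26.2% × R$3,475.00 = R$2,665.65
Difference: |R$2,561.03 − R$2,665.65| = R$104.62 (higher under M)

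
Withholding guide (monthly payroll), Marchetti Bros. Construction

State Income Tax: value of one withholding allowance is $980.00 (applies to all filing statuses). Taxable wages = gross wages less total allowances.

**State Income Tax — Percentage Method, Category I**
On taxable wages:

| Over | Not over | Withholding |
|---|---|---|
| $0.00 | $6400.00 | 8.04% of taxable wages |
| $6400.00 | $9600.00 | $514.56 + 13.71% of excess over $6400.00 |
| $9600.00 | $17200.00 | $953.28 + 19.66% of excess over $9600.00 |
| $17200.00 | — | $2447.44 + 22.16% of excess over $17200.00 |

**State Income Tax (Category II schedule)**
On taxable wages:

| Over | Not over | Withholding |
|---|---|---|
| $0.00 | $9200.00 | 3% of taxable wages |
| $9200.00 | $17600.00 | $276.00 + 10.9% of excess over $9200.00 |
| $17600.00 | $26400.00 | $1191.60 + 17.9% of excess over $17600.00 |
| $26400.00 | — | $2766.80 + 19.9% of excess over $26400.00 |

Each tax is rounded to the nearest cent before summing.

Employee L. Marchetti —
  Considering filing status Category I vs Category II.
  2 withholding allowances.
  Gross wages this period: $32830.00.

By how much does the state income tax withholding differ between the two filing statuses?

State Income Tax (Category I): taxable = $32830.00 − 2×$980.00 = $30870.00
  $2447.44 + 22.16% × ($30870.00 − $17200.00) = $2447.44 + 22.16% × $13670.00 = $5476.71
State Income Tax (Category II): taxable = $32830.00 − 2×$980.00 = $30870.00
  $2766.80 + 19.9% × ($30870.00 − $26400.00) = $2766.80 + 19.9% × $4470.00 = $3656.33
Difference: |$5476.71 − $3656.33| = $1820.38 (higher under Category I)

$1820.38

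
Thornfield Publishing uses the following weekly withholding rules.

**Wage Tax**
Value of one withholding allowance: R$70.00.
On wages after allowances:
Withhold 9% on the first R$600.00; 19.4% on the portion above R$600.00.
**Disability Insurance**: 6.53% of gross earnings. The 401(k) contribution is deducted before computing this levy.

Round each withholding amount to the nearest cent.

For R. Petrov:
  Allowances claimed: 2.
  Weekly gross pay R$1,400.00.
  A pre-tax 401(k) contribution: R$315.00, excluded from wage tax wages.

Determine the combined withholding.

Wage Tax: taxable = R$1,400.00 − R$315.00 − 2×R$70.00 = R$945.00
  R$54.00 + 19.4% × (R$945.00 − R$600.00) = R$54.00 + 19.4% × R$345.00 = R$120.93
Disability Insurance: 6.53% × R$1,085.00 = R$70.85
Total: R$120.93 + R$70.85 = R$191.78

R$191.78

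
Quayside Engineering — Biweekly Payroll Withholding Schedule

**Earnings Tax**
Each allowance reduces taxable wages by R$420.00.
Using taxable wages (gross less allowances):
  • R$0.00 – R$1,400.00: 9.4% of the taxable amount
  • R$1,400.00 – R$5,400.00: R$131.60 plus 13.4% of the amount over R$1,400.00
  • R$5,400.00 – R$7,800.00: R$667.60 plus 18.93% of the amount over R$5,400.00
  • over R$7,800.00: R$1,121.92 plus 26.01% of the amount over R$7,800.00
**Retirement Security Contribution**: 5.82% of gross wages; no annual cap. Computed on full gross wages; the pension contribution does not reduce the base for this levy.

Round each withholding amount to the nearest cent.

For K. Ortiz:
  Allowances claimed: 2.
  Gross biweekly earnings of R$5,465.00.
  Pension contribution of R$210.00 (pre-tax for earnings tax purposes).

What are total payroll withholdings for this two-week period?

Earnings Tax: taxable = R$5,465.00 − R$210.00 − 2×R$420.00 = R$4,415.00
  R$131.60 + 13.4% × (R$4,415.00 − R$1,400.00) = R$131.60 + 13.4% × R$3,015.00 = R$535.61
Retirement Security Contribution: 5.82% × R$5,465.00 = R$318.06
Total: R$535.61 + R$318.06 = R$853.67

R$853.67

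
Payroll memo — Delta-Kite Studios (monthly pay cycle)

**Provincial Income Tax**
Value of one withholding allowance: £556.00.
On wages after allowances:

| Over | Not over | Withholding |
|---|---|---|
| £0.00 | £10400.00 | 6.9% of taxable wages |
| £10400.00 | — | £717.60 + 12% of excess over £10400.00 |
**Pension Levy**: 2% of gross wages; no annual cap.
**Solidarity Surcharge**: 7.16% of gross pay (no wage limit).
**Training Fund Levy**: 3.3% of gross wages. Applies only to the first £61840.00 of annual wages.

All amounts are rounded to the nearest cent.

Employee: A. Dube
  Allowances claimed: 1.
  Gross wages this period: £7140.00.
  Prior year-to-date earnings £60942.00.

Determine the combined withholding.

Provincial Income Tax: taxable = £7140.00 − 1×£556.00 = £6584.00
  6.9% × £6584.00 = £454.30
Pension Levy: 2% × £7140.00 = £142.80
Solidarity Surcharge: 7.16% × £7140.00 = £511.22
Training Fund Levy: cap £61840.00 − YTD £60942.00 = £898.00 subject; 3.3% × £898.00 = £29.63
Total: £454.30 + £142.80 + £511.22 + £29.63 = £1137.95

£1137.95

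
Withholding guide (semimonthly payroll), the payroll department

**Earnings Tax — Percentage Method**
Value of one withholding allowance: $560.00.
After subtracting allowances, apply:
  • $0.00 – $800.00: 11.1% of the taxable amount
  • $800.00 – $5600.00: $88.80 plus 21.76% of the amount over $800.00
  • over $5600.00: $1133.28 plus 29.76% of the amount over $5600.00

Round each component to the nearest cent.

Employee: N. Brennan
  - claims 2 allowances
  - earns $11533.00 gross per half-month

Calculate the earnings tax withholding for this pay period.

$2565.63

Earnings Tax: taxable = $11533.00 − 2×$560.00 = $10413.00
  $1133.28 + 29.76% × ($10413.00 − $5600.00) = $1133.28 + 29.76% × $4813.00 = $2565.63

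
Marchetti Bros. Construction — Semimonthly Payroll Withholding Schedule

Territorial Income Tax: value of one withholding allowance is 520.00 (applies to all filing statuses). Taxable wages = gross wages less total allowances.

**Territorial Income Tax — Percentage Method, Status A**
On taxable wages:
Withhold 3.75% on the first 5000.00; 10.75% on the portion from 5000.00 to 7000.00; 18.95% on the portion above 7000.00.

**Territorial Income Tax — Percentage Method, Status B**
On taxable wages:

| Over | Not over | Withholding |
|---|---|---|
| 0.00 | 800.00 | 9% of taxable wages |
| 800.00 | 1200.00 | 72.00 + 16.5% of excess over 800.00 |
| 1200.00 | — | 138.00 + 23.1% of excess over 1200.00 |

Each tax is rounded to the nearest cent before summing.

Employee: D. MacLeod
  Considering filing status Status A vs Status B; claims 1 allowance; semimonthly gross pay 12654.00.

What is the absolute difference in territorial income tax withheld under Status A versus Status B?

Territorial Income Tax (Status A): taxable = 12654.00 − 1×520.00 = 12134.00
  402.50 + 18.95% × (12134.00 − 7000.00) = 402.50 + 18.95% × 5134.00 = 1375.39
Territorial Income Tax (Status B): taxable = 12654.00 − 1×520.00 = 12134.00
  138.00 + 23.1% × (12134.00 − 1200.00) = 138.00 + 23.1% × 10934.00 = 2663.75
Difference: |1375.39 − 2663.75| = 1288.36 (higher under Status B)

1288.36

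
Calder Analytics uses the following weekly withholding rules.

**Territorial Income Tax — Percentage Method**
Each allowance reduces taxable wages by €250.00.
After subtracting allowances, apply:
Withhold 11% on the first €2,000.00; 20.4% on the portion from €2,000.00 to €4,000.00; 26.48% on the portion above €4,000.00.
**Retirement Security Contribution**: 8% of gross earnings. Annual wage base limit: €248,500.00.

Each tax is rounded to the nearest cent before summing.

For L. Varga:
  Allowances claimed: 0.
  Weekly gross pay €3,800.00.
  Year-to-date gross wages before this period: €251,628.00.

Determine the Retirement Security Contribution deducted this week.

€0.00

Retirement Security Contribution: YTD €251,628.00 ≥ cap €248,500.00 → €0.00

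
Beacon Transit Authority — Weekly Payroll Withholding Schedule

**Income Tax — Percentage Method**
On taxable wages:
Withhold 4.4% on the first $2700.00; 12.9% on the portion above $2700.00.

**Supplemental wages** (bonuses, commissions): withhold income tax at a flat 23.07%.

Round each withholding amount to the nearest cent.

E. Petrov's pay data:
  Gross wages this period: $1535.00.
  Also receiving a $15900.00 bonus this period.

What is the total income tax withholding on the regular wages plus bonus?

$3735.67

Income Tax: taxable = $1535.00
  4.4% × $1535.00 = $67.54
Supplemental (23.07% flat on bonus): 23.07% × $15900.00 = $3668.13
Total income tax: $67.54 + $3668.13 = $3735.67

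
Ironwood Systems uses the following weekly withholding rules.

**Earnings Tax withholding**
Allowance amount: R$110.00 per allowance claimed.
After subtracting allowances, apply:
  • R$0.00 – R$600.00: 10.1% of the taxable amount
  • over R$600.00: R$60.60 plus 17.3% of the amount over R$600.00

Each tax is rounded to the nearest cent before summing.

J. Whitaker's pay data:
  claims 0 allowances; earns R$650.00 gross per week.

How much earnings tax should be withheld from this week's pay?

Earnings Tax: taxable = R$650.00
  R$60.60 + 17.3% × (R$650.00 − R$600.00) = R$60.60 + 17.3% × R$50.00 = R$69.25

R$69.25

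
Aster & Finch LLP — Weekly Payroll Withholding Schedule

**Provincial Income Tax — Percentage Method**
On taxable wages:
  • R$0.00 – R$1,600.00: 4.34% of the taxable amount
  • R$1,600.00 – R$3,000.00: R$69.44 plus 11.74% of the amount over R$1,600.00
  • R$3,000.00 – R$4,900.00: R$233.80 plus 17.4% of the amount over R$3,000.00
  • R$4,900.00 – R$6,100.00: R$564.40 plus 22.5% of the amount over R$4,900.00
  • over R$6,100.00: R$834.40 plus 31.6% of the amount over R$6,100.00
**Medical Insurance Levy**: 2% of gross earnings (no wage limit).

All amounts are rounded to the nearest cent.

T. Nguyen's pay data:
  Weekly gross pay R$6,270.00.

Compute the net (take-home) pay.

Provincial Income Tax: taxable = R$6,270.00
  R$834.40 + 31.6% × (R$6,270.00 − R$6,100.00) = R$834.40 + 31.6% × R$170.00 = R$888.12
Medical Insurance Levy: 2% × R$6,270.00 = R$125.40
Total withheld: R$888.12 + R$125.40 = R$1,013.52
Net pay: R$6,270.00 − R$1,013.52 = R$5,256.48

R$5,256.48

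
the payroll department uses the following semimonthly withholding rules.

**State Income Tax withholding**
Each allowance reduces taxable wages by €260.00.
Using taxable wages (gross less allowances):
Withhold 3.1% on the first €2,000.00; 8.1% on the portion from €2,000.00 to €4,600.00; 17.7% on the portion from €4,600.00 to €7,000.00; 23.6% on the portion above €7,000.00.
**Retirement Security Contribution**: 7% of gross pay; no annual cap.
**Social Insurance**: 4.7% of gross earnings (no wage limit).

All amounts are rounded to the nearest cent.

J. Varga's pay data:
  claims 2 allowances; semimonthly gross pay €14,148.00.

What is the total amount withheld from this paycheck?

€3,916.93

State Income Tax: taxable = €14,148.00 − 2×€260.00 = €13,628.00
  €697.40 + 23.6% × (€13,628.00 − €7,000.00) = €697.40 + 23.6% × €6,628.00 = €2,261.61
Retirement Security Contribution: 7% × €14,148.00 = €990.36
Social Insurance: 4.7% × €14,148.00 = €664.96
Total: €2,261.61 + €990.36 + €664.96 = €3,916.93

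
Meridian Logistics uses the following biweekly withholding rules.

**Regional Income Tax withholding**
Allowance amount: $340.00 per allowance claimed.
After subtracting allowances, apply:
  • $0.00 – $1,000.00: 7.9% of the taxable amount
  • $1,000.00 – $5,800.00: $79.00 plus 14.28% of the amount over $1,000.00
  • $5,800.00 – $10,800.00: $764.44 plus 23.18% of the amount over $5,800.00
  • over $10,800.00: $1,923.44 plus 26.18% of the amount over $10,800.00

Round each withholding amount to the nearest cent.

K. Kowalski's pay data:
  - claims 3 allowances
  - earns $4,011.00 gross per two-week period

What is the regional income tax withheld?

$363.31

Regional Income Tax: taxable = $4,011.00 − 3×$340.00 = $2,991.00
  $79.00 + 14.28% × ($2,991.00 − $1,000.00) = $79.00 + 14.28% × $1,991.00 = $363.31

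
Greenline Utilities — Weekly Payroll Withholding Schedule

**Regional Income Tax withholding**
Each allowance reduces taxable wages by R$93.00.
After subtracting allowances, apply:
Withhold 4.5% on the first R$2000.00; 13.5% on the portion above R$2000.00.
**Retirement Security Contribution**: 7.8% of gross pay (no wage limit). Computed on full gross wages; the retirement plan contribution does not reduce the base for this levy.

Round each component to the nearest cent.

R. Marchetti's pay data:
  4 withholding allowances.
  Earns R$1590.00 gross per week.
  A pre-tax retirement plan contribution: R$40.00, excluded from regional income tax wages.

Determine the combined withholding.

R$177.03

Regional Income Tax: taxable = R$1590.00 − R$40.00 − 4×R$93.00 = R$1178.00
  4.5% × R$1178.00 = R$53.01
Retirement Security Contribution: 7.8% × R$1590.00 = R$124.02
Total: R$53.01 + R$124.02 = R$177.03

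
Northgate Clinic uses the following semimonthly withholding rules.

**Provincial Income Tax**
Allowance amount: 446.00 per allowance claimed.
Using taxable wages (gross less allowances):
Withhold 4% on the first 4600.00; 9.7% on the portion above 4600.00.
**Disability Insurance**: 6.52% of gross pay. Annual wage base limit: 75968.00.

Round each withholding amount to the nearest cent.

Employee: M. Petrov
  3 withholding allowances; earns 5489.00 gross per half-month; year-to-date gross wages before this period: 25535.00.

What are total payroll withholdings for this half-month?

Provincial Income Tax: taxable = 5489.00 − 3×446.00 = 4151.00
  4% × 4151.00 = 166.04
Disability Insurance: 6.52% × 5489.00 = 357.88
Total: 166.04 + 357.88 = 523.92

523.92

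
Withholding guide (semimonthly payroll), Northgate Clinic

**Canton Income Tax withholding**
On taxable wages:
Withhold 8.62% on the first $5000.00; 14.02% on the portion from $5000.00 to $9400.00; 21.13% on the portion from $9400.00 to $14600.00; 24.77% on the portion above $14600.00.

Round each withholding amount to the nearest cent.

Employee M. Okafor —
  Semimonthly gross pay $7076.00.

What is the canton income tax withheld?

$722.06

Canton Income Tax: taxable = $7076.00
  $431.00 + 14.02% × ($7076.00 − $5000.00) = $431.00 + 14.02% × $2076.00 = $722.06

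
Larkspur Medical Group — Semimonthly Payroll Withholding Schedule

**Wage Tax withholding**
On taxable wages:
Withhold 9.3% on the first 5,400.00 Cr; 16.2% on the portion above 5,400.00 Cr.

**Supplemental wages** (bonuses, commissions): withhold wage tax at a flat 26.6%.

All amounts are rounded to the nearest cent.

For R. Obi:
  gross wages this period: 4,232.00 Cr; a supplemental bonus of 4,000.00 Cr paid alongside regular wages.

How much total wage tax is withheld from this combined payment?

1,457.58 Cr

Wage Tax: taxable = 4,232.00 Cr
  9.3% × 4,232.00 Cr = 393.58 Cr
Supplemental (26.6% flat on bonus): 26.6% × 4,000.00 Cr = 1,064.00 Cr
Total wage tax: 393.58 Cr + 1,064.00 Cr = 1,457.58 Cr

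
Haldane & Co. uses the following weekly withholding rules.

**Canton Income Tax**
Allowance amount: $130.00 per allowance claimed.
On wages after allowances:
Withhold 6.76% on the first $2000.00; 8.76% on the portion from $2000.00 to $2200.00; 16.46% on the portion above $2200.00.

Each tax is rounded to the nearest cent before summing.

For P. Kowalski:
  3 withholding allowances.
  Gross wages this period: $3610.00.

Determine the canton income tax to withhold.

$320.61

Canton Income Tax: taxable = $3610.00 − 3×$130.00 = $3220.00
  $152.72 + 16.46% × ($3220.00 − $2200.00) = $152.72 + 16.46% × $1020.00 = $320.61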